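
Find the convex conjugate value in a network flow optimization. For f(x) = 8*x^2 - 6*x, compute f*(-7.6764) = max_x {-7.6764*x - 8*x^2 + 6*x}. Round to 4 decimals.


f*(y) = sup_x {y*x - a*x^2 - b*x} = sup_x {(y-b)*x - a*x^2}
FOC: (y - b) - 2a*x = 0 => x* = (y - b)/(2a)
x* = (-7.6764 + 6)/(2*8) = -0.1048
f*(-7.6764) = (y-b)^2/(4a) = (-7.6764 + 6)^2/(4*8)
= 2.8103/32 = 0.0878


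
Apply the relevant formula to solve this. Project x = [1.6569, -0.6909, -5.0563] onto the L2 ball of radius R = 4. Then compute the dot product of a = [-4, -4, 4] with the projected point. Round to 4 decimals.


Step 1: Compute ||x|| (intermediates to 6 decimals).
||x|| = sqrt(1.6569^2 + (-0.6909)^2 + (-5.0563)^2) = 5.365522
Step 2: Project.
Since ||x|| > R, scale = R/||x|| = 4/5.365522 = 0.745501, proj(x) = scale * x
proj(x) = [1.235221, -0.515067, -3.769477]
Step 3: Dot product.
a^T * proj(x) = -4*1.235221 - 4*(-0.515067) + 4*(-3.769477) = -17.9585


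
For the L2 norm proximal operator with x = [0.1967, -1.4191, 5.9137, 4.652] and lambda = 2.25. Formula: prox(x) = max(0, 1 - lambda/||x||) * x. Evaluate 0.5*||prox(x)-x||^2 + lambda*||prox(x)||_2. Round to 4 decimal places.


Step 1: Compute ||x||.
||x|| = 7.6593
Step 2: Compute scaling factor.
scale = max(0, 1 - 2.25/7.6593) = 0.7062
Step 3: prox(x) = [0.1389, -1.0022, 4.1765, 3.2854]
||prox(x)|| = 5.4093
Step 4: Proximal objective.
0.5*||prox-x||^2 = 2.5313
lambda*||prox|| = 12.1709
Total = 14.7023


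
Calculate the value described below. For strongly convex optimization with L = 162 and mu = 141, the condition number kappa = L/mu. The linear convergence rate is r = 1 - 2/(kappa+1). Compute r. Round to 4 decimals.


Step 1: Compute the condition number.
kappa = L/mu = 162/141 = 1.1489
Step 2: Compute the convergence rate.
r = 1 - 2/(kappa + 1) = 1 - 2*mu/(L + mu) = (L - mu)/(L + mu) = 21/303 = 0.0693


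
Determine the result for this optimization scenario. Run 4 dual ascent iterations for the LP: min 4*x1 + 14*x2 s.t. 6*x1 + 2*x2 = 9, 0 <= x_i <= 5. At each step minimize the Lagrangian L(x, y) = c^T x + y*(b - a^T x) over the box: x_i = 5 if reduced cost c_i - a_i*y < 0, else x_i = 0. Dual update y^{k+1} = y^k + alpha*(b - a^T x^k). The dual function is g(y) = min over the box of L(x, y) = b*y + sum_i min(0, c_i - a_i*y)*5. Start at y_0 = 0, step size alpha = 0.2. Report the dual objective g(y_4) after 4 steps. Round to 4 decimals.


Dual ascent for LP: min 4*x1 + 14*x2, 6*x1 + 2*x2 = 9, 0 <= x_i <= 5
Step 1: y^k = 0.0, reduced costs: (4.0, 14.0)
  x^k = (0.0, 0.0), subgradient = b - a^T x = 9.0
  y^{k+1} = 0.0 + 0.2*9.0 = 1.8
Step 2: y^k = 1.8, reduced costs: (-6.8, 10.4)
  x^k = (5.0, 0.0), subgradient = b - a^T x = -21.0
  y^{k+1} = 1.8 + 0.2*-21.0 = -2.4
Step 3: y^k = -2.4, reduced costs: (18.4, 18.8)
  x^k = (0.0, 0.0), subgradient = b - a^T x = 9.0
  y^{k+1} = -2.4 + 0.2*9.0 = -0.6
Step 4: y^k = -0.6, reduced costs: (7.6, 15.2)
  x^k = (0.0, 0.0), subgradient = b - a^T x = 9.0
  y^{k+1} = -0.6 + 0.2*9.0 = 1.2
Dual objective at y_4 = 1.2: reduced costs (-3.2, 11.6), box minimizer x = (5.0, 0.0)
g(y_4) = b*y + (c1 - a1*y)*x1 + (c2 - a2*y)*x2 = 9*1.2 + (-3.2)*5.0 + 11.6*0.0 = 10.8 - 16.0 + 0.0 = -5.2


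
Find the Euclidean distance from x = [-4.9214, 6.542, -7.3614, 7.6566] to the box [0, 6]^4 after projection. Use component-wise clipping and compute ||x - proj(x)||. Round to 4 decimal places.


Project each component onto [0, 6].
clip(-4.9214) = 0.0, clip(6.542) = 6.0, clip(-7.3614) = 0.0, clip(7.6566) = 6.0
Projection = [0.0, 6.0, 0.0, 6.0]
Squared diffs: [24.2202, 0.2938, 54.1902, 2.7443]
Distance = sqrt(81.4485) = 9.0249


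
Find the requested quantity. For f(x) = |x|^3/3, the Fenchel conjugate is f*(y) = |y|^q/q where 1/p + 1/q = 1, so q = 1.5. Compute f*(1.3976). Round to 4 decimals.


The conjugate exponent q satisfies 1/p + 1/q = 1.
p = 3, so q = 3/(3 - 1) = 1.5
|y|^q = 1.3976^1.5 = 1.6522
f*(1.3976) = 1.6522 / 1.5 = 1.1015


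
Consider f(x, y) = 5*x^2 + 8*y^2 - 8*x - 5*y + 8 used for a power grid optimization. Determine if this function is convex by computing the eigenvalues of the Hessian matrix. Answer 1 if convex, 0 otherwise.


The Hessian of f(x,y) = 5*x^2 + 8*y^2 - 8*x - 5*y + 8 is:
H = [[10, 0], [0, 16]]
Trace = 10 + 16 = 26
Determinant = 10*16 - (0)^2 = 160
Discriminant = (26)^2 - 4*160 = 36.0
Eigenvalues: lambda_1 = 10.0, lambda_2 = 16.0
The function is convex.

1


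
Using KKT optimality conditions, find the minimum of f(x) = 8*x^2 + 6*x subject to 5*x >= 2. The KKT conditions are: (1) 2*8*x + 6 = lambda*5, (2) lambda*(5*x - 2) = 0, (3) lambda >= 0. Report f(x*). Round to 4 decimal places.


Step 1: Try lambda = 0 (constraint inactive).
x_unc = -6/(2*8) = -0.375
Check: 5*-0.375 = -1.875 < 2 -- violated!
Step 2: Constraint must be active: 5*x = 2
x* = 2/5 = 0.4
lambda = (2*8*0.4 + 6)/5 = 2.48
Step 3: Compute optimal value.
f(x*) = 8*0.4^2 + 6*0.4 = 3.68


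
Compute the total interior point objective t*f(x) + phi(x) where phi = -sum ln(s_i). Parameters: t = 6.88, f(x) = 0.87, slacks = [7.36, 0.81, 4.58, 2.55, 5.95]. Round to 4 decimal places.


Step 1: Compute log-barrier.
ln values: [1.9961, -0.2107, 1.5217, 0.9361, 1.7834]
phi = -(1.9961 - 0.2107 + 1.5217 + 0.9361 + 1.7834) = -6.0265
Step 2: Compute augmented objective.
t*f(x) = 6.88*0.87 = 5.9856
Total = 5.9856 - 6.0265 = -0.0409


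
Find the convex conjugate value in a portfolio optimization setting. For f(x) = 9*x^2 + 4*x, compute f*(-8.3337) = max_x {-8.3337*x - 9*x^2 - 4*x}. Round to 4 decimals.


f*(y) = sup_x {y*x - a*x^2 - b*x} = sup_x {(y-b)*x - a*x^2}
FOC: (y - b) - 2a*x = 0 => x* = (y - b)/(2a)
x* = (-8.3337 - 4)/(2*9) = -0.6852
f*(-8.3337) = (y-b)^2/(4a) = (-8.3337 - 4)^2/(4*9)
= 152.1202/36 = 4.2256


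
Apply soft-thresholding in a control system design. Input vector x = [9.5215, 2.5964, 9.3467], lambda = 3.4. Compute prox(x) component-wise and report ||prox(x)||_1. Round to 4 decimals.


Soft-thresholding with lambda = 3.4:
prox(9.5215) = sign(9.5215)*max(|9.5215| - 3.4, 0) = 6.1215
prox(2.5964) = sign(2.5964)*max(|2.5964| - 3.4, 0) = 0.0
prox(9.3467) = sign(9.3467)*max(|9.3467| - 3.4, 0) = 5.9467
prox(x) = [6.1215, 0.0, 5.9467]
||prox(x)||_1 = 6.1215 + 0.0 + 5.9467 = 12.0682


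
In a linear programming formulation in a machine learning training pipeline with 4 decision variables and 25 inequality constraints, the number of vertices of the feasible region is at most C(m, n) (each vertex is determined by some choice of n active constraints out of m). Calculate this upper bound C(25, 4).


Each vertex corresponds to some choice of n active constraints out of m, so the number of vertices is at most C(m, n) = m! / (n!(m-n)!).
m = 25, n = 4
Numerator: 25 * 24 * 23 * 22
Denominator: 4! = 24
C(25, 4) = 12650


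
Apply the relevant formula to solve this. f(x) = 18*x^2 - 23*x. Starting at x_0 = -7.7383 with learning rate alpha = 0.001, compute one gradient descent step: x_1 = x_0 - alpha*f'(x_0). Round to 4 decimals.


We compute the gradient at x_0 and apply the update.
f'(x) = 36*x - 23
f'(-7.7383) = 36*-7.7383 - 23 = -301.5788
x_1 = -7.7383 - 0.001*-301.5788 = -7.4367


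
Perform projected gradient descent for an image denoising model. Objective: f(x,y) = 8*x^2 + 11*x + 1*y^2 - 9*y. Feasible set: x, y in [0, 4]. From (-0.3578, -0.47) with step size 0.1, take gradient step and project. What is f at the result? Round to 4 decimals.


Step 1: Compute gradient at (-0.3578, -0.47).
grad_x = 2*8*-0.3578 + 11 = 5.2752
grad_y = 2*1*-0.47 - 9 = -9.94
Step 2: Gradient step.
x_raw = -0.3578 - 0.1*5.2752 = -0.8853
y_raw = -0.47 - 0.1*-9.94 = 0.524
Step 3: Project onto [0, 4].
x_proj = clip(-0.8853) = 0.0
y_proj = clip(0.524) = 0.524
Step 4: Evaluate f.
f(0.0, 0.524) = -4.4414


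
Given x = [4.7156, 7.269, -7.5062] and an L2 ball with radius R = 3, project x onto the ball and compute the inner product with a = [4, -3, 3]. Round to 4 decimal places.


Step 1: Compute ||x|| (intermediates to 6 decimals).
||x|| = sqrt(4.7156^2 + 7.269^2 + (-7.5062)^2) = 11.463781
Step 2: Project.
Since ||x|| > R, scale = R/||x|| = 3/11.463781 = 0.261694, proj(x) = scale * x
proj(x) = [1.234044, 1.902254, -1.964328]
Step 3: Dot product.
a^T * proj(x) = 4*1.234044 - 3*1.902254 + 3*(-1.964328) = -6.6636


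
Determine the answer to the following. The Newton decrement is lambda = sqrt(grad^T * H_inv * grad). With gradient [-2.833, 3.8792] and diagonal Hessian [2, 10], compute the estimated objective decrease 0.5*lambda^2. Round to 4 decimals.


Step 1: H is diagonal, so H^(-1) * g = [-1.4165, 0.3879].
Step 2: g^T H^(-1) g = sum_i g_i^2 / H_ii
  = (-2.833)^2/2 + (3.8792)^2/10
  = 4.0129 + 1.5048 = 5.5178
Step 3: Objective decrease = 0.5 * g^T H^(-1) g = 2.7589


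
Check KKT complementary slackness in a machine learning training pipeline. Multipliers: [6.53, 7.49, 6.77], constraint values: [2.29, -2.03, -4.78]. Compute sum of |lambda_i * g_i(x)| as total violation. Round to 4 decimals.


KKT complementary slackness check:
lambda_1 * g_1 = 6.53 * 2.29 = 14.9537
lambda_2 * g_2 = 7.49 * -2.03 = -15.2047
lambda_3 * g_3 = 6.77 * -4.78 = -32.3606
Total violation = 14.9537 + 15.2047 + 32.3606 = 62.519


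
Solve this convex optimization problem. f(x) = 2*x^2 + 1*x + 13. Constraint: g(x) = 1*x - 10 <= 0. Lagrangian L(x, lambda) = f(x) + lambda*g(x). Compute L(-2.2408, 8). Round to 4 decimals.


Step 1: Evaluate f(x).
f(-2.2408) = 2*(-2.2408)^2 + 1*(-2.2408) + 13 = 20.8016
Step 2: Evaluate g(x).
g(-2.2408) = 1*-2.2408 - 10 = -12.2408
Step 3: Compute Lagrangian.
L = 20.8016 + 8*-12.2408 = -77.1248


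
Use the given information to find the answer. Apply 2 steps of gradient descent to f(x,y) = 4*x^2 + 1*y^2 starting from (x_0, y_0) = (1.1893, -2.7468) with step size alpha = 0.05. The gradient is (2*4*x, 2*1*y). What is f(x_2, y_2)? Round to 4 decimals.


Gradient descent on f(x,y) = 4*x^2 + 1*y^2.
Starting point: (1.1893, -2.7468), alpha = 0.05
Step 1: grad_x = 2*4*1.1893 = 9.5144, grad_y = 2*1*-2.7468 = -5.4936
  x_1 = 1.1893 - 0.05*9.5144 = 0.7136
  y_1 = -2.7468 - 0.05*-5.4936 = -2.4721
Step 2: grad_x = 2*4*0.7136 = 5.7086, grad_y = 2*1*-2.4721 = -4.9442
  x_2 = 0.7136 - 0.05*5.7086 = 0.4281
  y_2 = -2.4721 - 0.05*-4.9442 = -2.2249
f(0.4281, -2.2249) = 4*0.4281^2 + 1*(-2.2249)^2 = 5.6835


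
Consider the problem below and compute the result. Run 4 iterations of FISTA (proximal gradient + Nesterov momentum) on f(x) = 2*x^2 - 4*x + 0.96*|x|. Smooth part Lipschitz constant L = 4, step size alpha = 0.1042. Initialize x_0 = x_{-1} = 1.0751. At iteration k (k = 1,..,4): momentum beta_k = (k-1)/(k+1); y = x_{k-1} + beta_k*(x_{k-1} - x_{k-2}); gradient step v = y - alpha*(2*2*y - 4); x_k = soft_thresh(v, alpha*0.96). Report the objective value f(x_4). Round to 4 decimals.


FISTA on f(x) = 2*x^2 - 4*x + 0.96*|x|
L = 4, alpha = 0.1042
Iteration 1: beta = 0.0, y = 1.0751 + 0.0*(1.0751 - 1.0751) = 1.0751
  grad(y) = 0.3004, v = y - alpha*grad = 1.0438
  prox(v) = soft_thresh(1.0438, 0.1) = 0.9438
Iteration 2: beta = 0.3333, y = 0.9438 + 0.3333*(0.9438 - 1.0751) = 0.9
  grad(y) = -0.4, v = y - alpha*grad = 0.9417
  prox(v) = soft_thresh(0.9417, 0.1) = 0.8416
Iteration 3: beta = 0.5, y = 0.8416 + 0.5*(0.8416 - 0.9438) = 0.7906
  grad(y) = -0.8377, v = y - alpha*grad = 0.8779
  prox(v) = soft_thresh(0.8779, 0.1) = 0.7778
Iteration 4: beta = 0.6, y = 0.7778 + 0.6*(0.7778 - 0.8416) = 0.7395
  grad(y) = -1.0418, v = y - alpha*grad = 0.8481
  prox(v) = soft_thresh(0.8481, 0.1) = 0.7481
f(x_4) = 2*0.7481^2 - 4*0.7481 + 0.96*|0.7481| = -1.1549


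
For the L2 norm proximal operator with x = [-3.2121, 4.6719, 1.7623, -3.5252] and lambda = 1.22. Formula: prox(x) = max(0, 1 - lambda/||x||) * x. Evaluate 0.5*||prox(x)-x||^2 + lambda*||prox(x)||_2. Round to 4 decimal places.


Step 1: Compute ||x||.
||x|| = 6.9049
Step 2: Compute scaling factor.
scale = max(0, 1 - 1.22/6.9049) = 0.8233
Step 3: prox(x) = [-2.6446, 3.8464, 1.4509, -2.9023]
||prox(x)|| = 5.6849
Step 4: Proximal objective.
0.5*||prox-x||^2 = 0.7442
lambda*||prox|| = 6.9356
Total = 7.6797


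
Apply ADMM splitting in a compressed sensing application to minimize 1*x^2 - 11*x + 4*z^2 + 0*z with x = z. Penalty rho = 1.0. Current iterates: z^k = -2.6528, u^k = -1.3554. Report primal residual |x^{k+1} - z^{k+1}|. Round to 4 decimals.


ADMM iteration with rho = 1.0, z^k = -2.6528, u^k = -1.3554
Step 1: x-update.
Minimize 1*x^2 - 11*x + (1.0/2)*(x + 2.6528 - 1.3554)^2
FOC: (2*1 + 1.0)*x = 11 + 1.0*(-2.6528 + 1.3554)
x^{k+1} = 3.2342
Step 2: z-update.
Minimize 4*z^2 + 0*z + (1.0/2)*(3.2342 - z - 1.3554)^2
FOC: (2*4 + 1.0)*z = 0 + 1.0*(3.2342 - 1.3554)
z^{k+1} = 0.2088
Step 3: u-update.
u^{k+1} = -1.3554 + 3.2342 - 0.2088 = 1.67
Step 4: Primal residual = |3.2342 - 0.2088| = 3.0254


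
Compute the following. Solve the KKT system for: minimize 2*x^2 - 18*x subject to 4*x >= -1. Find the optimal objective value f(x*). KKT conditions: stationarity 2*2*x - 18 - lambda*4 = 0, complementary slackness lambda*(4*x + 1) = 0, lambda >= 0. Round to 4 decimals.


Step 1: Try lambda = 0 (constraint inactive).
Stationarity: 2*2*x - 18 = 0
x* = 18/(2*2) = 4.5
Check constraint: 4*4.5 = 18.0 >= -1 -- satisfied.
Step 2: Compute optimal value.
f(x*) = 2*4.5^2 - 18*4.5 = -40.5


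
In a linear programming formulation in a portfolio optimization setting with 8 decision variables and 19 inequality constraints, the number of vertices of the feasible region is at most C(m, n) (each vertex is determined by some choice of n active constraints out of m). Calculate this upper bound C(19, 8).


Each vertex corresponds to some choice of n active constraints out of m, so the number of vertices is at most C(m, n) = m! / (n!(m-n)!).
m = 19, n = 8
Numerator: 19 * 18 * 17 * 16 * 15 * 14 * 13 * 12
Denominator: 8! = 40320
C(19, 8) = 75582


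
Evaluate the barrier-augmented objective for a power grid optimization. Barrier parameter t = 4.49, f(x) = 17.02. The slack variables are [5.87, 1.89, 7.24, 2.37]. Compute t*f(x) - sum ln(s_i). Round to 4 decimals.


Step 1: Compute log-barrier.
ln values: [1.7699, 0.6366, 1.9796, 0.8629]
phi = -(1.7699 + 0.6366 + 1.9796 + 0.8629) = -5.2489
Step 2: Compute augmented objective.
t*f(x) = 4.49*17.02 = 76.4198
Total = 76.4198 - 5.2489 = 71.1709


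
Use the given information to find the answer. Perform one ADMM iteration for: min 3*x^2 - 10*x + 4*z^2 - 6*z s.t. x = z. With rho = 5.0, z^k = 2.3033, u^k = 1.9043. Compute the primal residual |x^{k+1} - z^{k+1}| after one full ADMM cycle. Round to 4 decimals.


ADMM iteration with rho = 5.0, z^k = 2.3033, u^k = 1.9043
Step 1: x-update.
Minimize 3*x^2 - 10*x + (5.0/2)*(x - 2.3033 + 1.9043)^2
FOC: (2*3 + 5.0)*x = 10 + 5.0*(2.3033 - 1.9043)
x^{k+1} = 1.0905
Step 2: z-update.
Minimize 4*z^2 - 6*z + (5.0/2)*(1.0905 - z + 1.9043)^2
FOC: (2*4 + 5.0)*z = 6 + 5.0*(1.0905 + 1.9043)
z^{k+1} = 1.6134
Step 3: u-update.
u^{k+1} = 1.9043 + 1.0905 - 1.6134 = 1.3814
Step 4: Primal residual = |1.0905 - 1.6134| = 0.5229


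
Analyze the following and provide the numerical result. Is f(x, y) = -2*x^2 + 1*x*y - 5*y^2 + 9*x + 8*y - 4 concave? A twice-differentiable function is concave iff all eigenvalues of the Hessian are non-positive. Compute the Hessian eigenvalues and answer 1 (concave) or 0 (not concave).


The Hessian of f(x,y) = -2*x^2 + 1*x*y - 5*y^2 + 9*x + 8*y - 4 is:
H = [[-4, 1], [1, -10]]
Trace = -4 - 10 = -14
Determinant = -4*-10 - (1)^2 = 39
Discriminant = (-14)^2 - 4*39 = 40.0
Eigenvalues: lambda_1 = -10.1623, lambda_2 = -3.8377
The function is concave.

1


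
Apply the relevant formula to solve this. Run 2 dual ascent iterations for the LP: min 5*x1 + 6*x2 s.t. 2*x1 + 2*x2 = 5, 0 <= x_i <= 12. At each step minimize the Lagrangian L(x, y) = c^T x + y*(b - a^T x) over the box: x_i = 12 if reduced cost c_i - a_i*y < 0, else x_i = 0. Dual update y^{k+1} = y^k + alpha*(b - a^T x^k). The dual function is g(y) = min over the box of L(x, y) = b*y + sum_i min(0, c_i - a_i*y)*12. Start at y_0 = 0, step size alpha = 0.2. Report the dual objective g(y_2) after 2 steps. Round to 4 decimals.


Dual ascent for LP: min 5*x1 + 6*x2, 2*x1 + 2*x2 = 5, 0 <= x_i <= 12
Step 1: y^k = 0.0, reduced costs: (5.0, 6.0)
  x^k = (0.0, 0.0), subgradient = b - a^T x = 5.0
  y^{k+1} = 0.0 + 0.2*5.0 = 1.0
Step 2: y^k = 1.0, reduced costs: (3.0, 4.0)
  x^k = (0.0, 0.0), subgradient = b - a^T x = 5.0
  y^{k+1} = 1.0 + 0.2*5.0 = 2.0
Dual objective at y_2 = 2.0: reduced costs (1.0, 2.0), box minimizer x = (0.0, 0.0)
g(y_2) = b*y + (c1 - a1*y)*x1 + (c2 - a2*y)*x2 = 5*2.0 + 1.0*0.0 + 2.0*0.0 = 10.0 + 0.0 + 0.0 = 10.0


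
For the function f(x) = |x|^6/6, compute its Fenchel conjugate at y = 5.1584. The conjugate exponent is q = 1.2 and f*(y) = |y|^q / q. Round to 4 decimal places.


The conjugate exponent q satisfies 1/p + 1/q = 1.
p = 6, so q = 6/(6 - 1) = 1.2
|y|^q = 5.1584^1.2 = 7.1617
f*(5.1584) = 7.1617 / 1.2 = 5.9681


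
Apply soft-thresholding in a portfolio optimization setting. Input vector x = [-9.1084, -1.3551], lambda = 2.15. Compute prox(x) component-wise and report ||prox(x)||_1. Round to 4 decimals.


Soft-thresholding with lambda = 2.15:
prox(-9.1084) = sign(-9.1084)*max(|-9.1084| - 2.15, 0) = -6.9584
prox(-1.3551) = sign(-1.3551)*max(|-1.3551| - 2.15, 0) = 0.0
prox(x) = [-6.9584, 0.0]
||prox(x)||_1 = 6.9584 + 0.0 = 6.9584


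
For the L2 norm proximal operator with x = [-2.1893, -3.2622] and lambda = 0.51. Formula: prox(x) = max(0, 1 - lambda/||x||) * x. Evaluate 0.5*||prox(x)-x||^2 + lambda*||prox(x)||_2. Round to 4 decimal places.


Step 1: Compute ||x||.
||x|| = 3.9287
Step 2: Compute scaling factor.
scale = max(0, 1 - 0.51/3.9287) = 0.8702
Step 3: prox(x) = [-1.9051, -2.8387]
||prox(x)|| = 3.4187
Step 4: Proximal objective.
0.5*||prox-x||^2 = 0.1301
lambda*||prox|| = 1.7435
Total = 1.8736


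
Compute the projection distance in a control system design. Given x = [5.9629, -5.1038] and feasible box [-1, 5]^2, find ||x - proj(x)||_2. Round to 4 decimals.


Project each component onto [-1, 5].
clip(5.9629) = 5.0, clip(-5.1038) = -1.0
Projection = [5.0, -1.0]
Squared diffs: [0.9272, 16.8412]
Distance = sqrt(17.7684) = 4.2153


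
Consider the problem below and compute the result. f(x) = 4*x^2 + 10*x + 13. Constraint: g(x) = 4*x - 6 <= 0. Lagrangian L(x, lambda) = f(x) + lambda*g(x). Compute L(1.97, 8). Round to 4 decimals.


Step 1: Evaluate f(x).
f(1.97) = 4*1.97^2 + 10*1.97 + 13 = 48.2236
Step 2: Evaluate g(x).
g(1.97) = 4*1.97 - 6 = 1.88
Step 3: Compute Lagrangian.
L = 48.2236 + 8*1.88 = 63.2636


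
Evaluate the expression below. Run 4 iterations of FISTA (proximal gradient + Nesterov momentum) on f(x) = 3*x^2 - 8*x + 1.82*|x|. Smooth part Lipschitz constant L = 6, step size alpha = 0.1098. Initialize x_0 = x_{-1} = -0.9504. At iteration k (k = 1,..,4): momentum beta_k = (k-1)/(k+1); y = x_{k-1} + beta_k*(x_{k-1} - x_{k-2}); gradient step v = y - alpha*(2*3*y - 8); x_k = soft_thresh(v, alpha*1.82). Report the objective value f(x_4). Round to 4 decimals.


FISTA on f(x) = 3*x^2 - 8*x + 1.82*|x|
L = 6, alpha = 0.1098
Iteration 1: beta = 0.0, y = -0.9504 + 0.0*(-0.9504 + 0.9504) = -0.9504
  grad(y) = -13.7024, v = y - alpha*grad = 0.5541
  prox(v) = soft_thresh(0.5541, 0.1998) = 0.3543
Iteration 2: beta = 0.3333, y = 0.3543 + 0.3333*(0.3543 + 0.9504) = 0.7892
  grad(y) = -3.2649, v = y - alpha*grad = 1.1477
  prox(v) = soft_thresh(1.1477, 0.1998) = 0.9478
Iteration 3: beta = 0.5, y = 0.9478 + 0.5*(0.9478 - 0.3543) = 1.2446
  grad(y) = -0.5324, v = y - alpha*grad = 1.3031
  prox(v) = soft_thresh(1.3031, 0.1998) = 1.1032
Iteration 4: beta = 0.6, y = 1.1032 + 0.6*(1.1032 - 0.9478) = 1.1965
  grad(y) = -0.8213, v = y - alpha*grad = 1.2866
  prox(v) = soft_thresh(1.2866, 0.1998) = 1.0868
f(x_4) = 3*1.0868^2 - 8*1.0868 + 1.82*|1.0868| = -3.173


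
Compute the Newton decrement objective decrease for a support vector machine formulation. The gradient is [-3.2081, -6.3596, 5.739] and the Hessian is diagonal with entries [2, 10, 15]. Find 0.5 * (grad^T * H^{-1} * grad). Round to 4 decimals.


Step 1: H is diagonal, so H^(-1) * g = [-1.6041, -0.636, 0.3826].
Step 2: g^T H^(-1) g = sum_i g_i^2 / H_ii
  = (-3.2081)^2/2 + (-6.3596)^2/10 + (5.739)^2/15
  = 5.146 + 4.0445 + 2.1957 = 11.3861
Step 3: Objective decrease = 0.5 * g^T H^(-1) g = 5.6931


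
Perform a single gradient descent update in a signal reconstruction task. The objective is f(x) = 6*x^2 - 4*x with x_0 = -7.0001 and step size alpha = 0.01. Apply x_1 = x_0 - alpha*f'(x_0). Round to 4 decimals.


We compute the gradient at x_0 and apply the update.
f'(x) = 12*x - 4
f'(-7.0001) = 12*-7.0001 - 4 = -88.0012
x_1 = -7.0001 - 0.01*-88.0012 = -6.1201


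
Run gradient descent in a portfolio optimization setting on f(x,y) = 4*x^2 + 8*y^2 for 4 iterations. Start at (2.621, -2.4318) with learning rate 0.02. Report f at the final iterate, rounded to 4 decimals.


Gradient descent on f(x,y) = 4*x^2 + 8*y^2.
Starting point: (2.621, -2.4318), alpha = 0.02
Step 1: grad_x = 2*4*2.621 = 20.968, grad_y = 2*8*-2.4318 = -38.9088
  x_1 = 2.621 - 0.02*20.968 = 2.2016
  y_1 = -2.4318 - 0.02*-38.9088 = -1.6536
Step 2: grad_x = 2*4*2.2016 = 17.6131, grad_y = 2*8*-1.6536 = -26.458
  x_2 = 2.2016 - 0.02*17.6131 = 1.8494
  y_2 = -1.6536 - 0.02*-26.458 = -1.1245
Step 3: grad_x = 2*4*1.8494 = 14.795, grad_y = 2*8*-1.1245 = -17.9914
  x_3 = 1.8494 - 0.02*14.795 = 1.5535
  y_3 = -1.1245 - 0.02*-17.9914 = -0.7646
Step 4: grad_x = 2*4*1.5535 = 12.4278, grad_y = 2*8*-0.7646 = -12.2342
  x_4 = 1.5535 - 0.02*12.4278 = 1.3049
  y_4 = -0.7646 - 0.02*-12.2342 = -0.52
f(1.3049, -0.52) = 4*1.3049^2 + 8*(-0.52)^2 = 8.9741


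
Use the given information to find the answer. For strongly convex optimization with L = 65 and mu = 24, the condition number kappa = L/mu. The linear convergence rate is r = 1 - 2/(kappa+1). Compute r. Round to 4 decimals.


Step 1: Compute the condition number.
kappa = L/mu = 65/24 = 2.7083
Step 2: Compute the convergence rate.
r = 1 - 2/(kappa + 1) = 1 - 2*mu/(L + mu) = (L - mu)/(L + mu) = 41/89 = 0.4607


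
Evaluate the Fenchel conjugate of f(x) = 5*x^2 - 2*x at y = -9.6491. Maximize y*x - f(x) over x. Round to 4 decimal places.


f*(y) = sup_x {y*x - a*x^2 - b*x} = sup_x {(y-b)*x - a*x^2}
FOC: (y - b) - 2a*x = 0 => x* = (y - b)/(2a)
x* = (-9.6491 + 2)/(2*5) = -0.7649
f*(-9.6491) = (y-b)^2/(4a) = (-9.6491 + 2)^2/(4*5)
= 58.5087/20 = 2.9254


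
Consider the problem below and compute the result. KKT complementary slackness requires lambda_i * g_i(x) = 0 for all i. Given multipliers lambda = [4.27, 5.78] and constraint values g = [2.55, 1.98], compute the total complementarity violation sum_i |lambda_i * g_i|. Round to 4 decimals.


KKT complementary slackness check:
lambda_1 * g_1 = 4.27 * 2.55 = 10.8885
lambda_2 * g_2 = 5.78 * 1.98 = 11.4444
Total violation = 10.8885 + 11.4444 = 22.3329


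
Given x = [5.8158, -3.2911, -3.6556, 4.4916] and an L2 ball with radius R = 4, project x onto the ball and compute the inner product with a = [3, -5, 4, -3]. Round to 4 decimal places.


Step 1: Compute ||x|| (intermediates to 6 decimals).
||x|| = sqrt(5.8158^2 + (-3.2911)^2 + (-3.6556)^2 + 4.4916^2) = 8.842666
Step 2: Project.
Since ||x|| > R, scale = R/||x|| = 4/8.842666 = 0.452352, proj(x) = scale * x
proj(x) = [2.630789, -1.488736, -1.653618, 2.031784]
Step 3: Dot product.
a^T * proj(x) = 3*2.630789 - 5*(-1.488736) + 4*(-1.653618) - 3*2.031784 = 2.6262


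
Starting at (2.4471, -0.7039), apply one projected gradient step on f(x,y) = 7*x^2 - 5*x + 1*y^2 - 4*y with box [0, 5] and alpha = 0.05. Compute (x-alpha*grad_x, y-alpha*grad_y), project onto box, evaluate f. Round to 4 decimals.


Step 1: Compute gradient at (2.4471, -0.7039).
grad_x = 2*7*2.4471 - 5 = 29.2594
grad_y = 2*1*-0.7039 - 4 = -5.4078
Step 2: Gradient step.
x_raw = 2.4471 - 0.05*29.2594 = 0.9841
y_raw = -0.7039 - 0.05*-5.4078 = -0.4335
Step 3: Project onto [0, 5].
x_proj = clip(0.9841) = 0.9841
y_proj = clip(-0.4335) = 0.0
Step 4: Evaluate f.
f(0.9841, 0.0) = 1.8589


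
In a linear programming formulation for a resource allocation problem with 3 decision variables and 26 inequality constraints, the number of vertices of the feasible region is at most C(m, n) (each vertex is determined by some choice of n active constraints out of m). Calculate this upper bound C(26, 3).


Each vertex corresponds to some choice of n active constraints out of m, so the number of vertices is at most C(m, n) = m! / (n!(m-n)!).
m = 26, n = 3
Numerator: 26 * 25 * 24
Denominator: 3! = 6
C(26, 3) = 2600


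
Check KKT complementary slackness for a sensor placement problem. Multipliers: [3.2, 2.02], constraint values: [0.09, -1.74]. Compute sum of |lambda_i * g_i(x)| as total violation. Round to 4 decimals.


KKT complementary slackness check:
lambda_1 * g_1 = 3.2 * 0.09 = 0.288
lambda_2 * g_2 = 2.02 * -1.74 = -3.5148
Total violation = 0.288 + 3.5148 = 3.8028


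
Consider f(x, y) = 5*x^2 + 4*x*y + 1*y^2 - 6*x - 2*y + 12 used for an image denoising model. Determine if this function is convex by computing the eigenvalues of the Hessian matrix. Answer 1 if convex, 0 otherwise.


The Hessian of f(x,y) = 5*x^2 + 4*x*y + 1*y^2 - 6*x - 2*y + 12 is:
H = [[10, 4], [4, 2]]
Trace = 10 + 2 = 12
Determinant = 10*2 - (4)^2 = 4
Discriminant = (12)^2 - 4*4 = 128.0
Eigenvalues: lambda_1 = 0.3431, lambda_2 = 11.6569
The function is convex.

1


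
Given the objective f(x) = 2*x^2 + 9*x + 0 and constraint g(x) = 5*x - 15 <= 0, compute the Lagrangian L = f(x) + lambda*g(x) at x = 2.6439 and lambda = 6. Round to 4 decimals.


Step 1: Evaluate f(x).
f(2.6439) = 2*2.6439^2 + 9*2.6439 + 0 = 37.7755
Step 2: Evaluate g(x).
g(2.6439) = 5*2.6439 - 15 = -1.7805
Step 3: Compute Lagrangian.
L = 37.7755 + 6*-1.7805 = 27.0925


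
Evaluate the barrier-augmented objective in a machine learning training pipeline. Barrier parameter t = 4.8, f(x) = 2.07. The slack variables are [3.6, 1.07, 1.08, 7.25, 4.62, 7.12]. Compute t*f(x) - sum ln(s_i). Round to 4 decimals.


Step 1: Compute log-barrier.
ln values: [1.2809, 0.0677, 0.077, 1.981, 1.5304, 1.9629]
phi = -(1.2809 + 0.0677 + 0.077 + 1.981 + 1.5304 + 1.9629) = -6.8999
Step 2: Compute augmented objective.
t*f(x) = 4.8*2.07 = 9.936
Total = 9.936 - 6.8999 = 3.0361


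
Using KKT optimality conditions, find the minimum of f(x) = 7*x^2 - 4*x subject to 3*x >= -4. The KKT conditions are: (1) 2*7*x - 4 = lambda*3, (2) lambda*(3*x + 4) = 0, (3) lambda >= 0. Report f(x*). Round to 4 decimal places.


Step 1: Try lambda = 0 (constraint inactive).
Stationarity: 2*7*x - 4 = 0
x* = 4/(2*7) = 2/7 = 0.2857 (rounded; the exact value 2/7 is used below)
Check constraint: 3*0.2857 = 0.8571 >= -4 -- satisfied.
Step 2: Compute optimal value.
f(x*) = 7*(2/7)^2 - 4*(2/7) = -0.5714


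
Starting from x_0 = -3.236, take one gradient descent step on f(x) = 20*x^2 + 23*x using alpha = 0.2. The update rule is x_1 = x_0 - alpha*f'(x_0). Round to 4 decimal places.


We compute the gradient at x_0 and apply the update.
f'(x) = 40*x + 23
f'(-3.236) = 40*-3.236 + 23 = -106.44
x_1 = -3.236 - 0.2*-106.44 = 18.052


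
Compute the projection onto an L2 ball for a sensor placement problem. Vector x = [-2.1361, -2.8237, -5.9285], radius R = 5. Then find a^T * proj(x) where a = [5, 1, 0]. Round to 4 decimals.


Step 1: Compute ||x|| (intermediates to 6 decimals).
||x|| = sqrt((-2.1361)^2 + (-2.8237)^2 + (-5.9285)^2) = 6.905311
Step 2: Project.
Since ||x|| > R, scale = R/||x|| = 5/6.905311 = 0.72408, proj(x) = scale * x
proj(x) = [-1.546707, -2.044585, -4.292708]
Step 3: Dot product.
a^T * proj(x) = 5*(-1.546707) + 1*(-2.044585) + 0*(-4.292708) = -9.7781


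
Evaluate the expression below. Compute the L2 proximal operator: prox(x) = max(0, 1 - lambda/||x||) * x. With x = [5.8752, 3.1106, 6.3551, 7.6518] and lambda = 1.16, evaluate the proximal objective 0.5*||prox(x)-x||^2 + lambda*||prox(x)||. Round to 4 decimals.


Step 1: Compute ||x||.
||x|| = 11.9637
Step 2: Compute scaling factor.
scale = max(0, 1 - 1.16/11.9637) = 0.903
Step 3: prox(x) = [5.3055, 2.809, 5.7389, 6.9099]
||prox(x)|| = 10.8037
Step 4: Proximal objective.
0.5*||prox-x||^2 = 0.6728
lambda*||prox|| = 12.5323
Total = 13.2051


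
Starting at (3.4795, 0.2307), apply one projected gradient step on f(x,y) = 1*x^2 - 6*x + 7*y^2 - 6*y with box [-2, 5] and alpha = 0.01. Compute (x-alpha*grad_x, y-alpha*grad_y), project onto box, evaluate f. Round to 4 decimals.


Step 1: Compute gradient at (3.4795, 0.2307).
grad_x = 2*1*3.4795 - 6 = 0.959
grad_y = 2*7*0.2307 - 6 = -2.7702
Step 2: Gradient step.
x_raw = 3.4795 - 0.01*0.959 = 3.4699
y_raw = 0.2307 - 0.01*-2.7702 = 0.2584
Step 3: Project onto [-2, 5].
x_proj = clip(3.4699) = 3.4699
y_proj = clip(0.2584) = 0.2584
Step 4: Evaluate f.
f(3.4699, 0.2584) = -9.8622


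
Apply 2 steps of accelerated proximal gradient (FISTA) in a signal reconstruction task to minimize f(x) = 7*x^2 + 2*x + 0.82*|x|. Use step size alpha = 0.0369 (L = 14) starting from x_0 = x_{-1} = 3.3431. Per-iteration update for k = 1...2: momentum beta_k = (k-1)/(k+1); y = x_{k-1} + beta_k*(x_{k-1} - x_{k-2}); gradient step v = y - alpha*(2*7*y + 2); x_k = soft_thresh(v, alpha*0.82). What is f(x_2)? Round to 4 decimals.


FISTA on f(x) = 7*x^2 + 2*x + 0.82*|x|
L = 14, alpha = 0.0369
Iteration 1: beta = 0.0, y = 3.3431 + 0.0*(3.3431 - 3.3431) = 3.3431
  grad(y) = 48.8034, v = y - alpha*grad = 1.5423
  prox(v) = soft_thresh(1.5423, 0.0303) = 1.512
Iteration 2: beta = 0.3333, y = 1.512 + 0.3333*(1.512 - 3.3431) = 0.9016
  grad(y) = 14.6228, v = y - alpha*grad = 0.362
  prox(v) = soft_thresh(0.362, 0.0303) = 0.3318
f(x_2) = 7*0.3318^2 + 2*0.3318 + 0.82*|0.3318| = 1.7062


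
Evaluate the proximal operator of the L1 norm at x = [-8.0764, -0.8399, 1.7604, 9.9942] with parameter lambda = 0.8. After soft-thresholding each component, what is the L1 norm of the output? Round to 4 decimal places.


Soft-thresholding with lambda = 0.8:
prox(-8.0764) = sign(-8.0764)*max(|-8.0764| - 0.8, 0) = -7.2764
prox(-0.8399) = sign(-0.8399)*max(|-0.8399| - 0.8, 0) = -0.0399
prox(1.7604) = sign(1.7604)*max(|1.7604| - 0.8, 0) = 0.9604
prox(9.9942) = sign(9.9942)*max(|9.9942| - 0.8, 0) = 9.1942
prox(x) = [-7.2764, -0.0399, 0.9604, 9.1942]
||prox(x)||_1 = 7.2764 + 0.0399 + 0.9604 + 9.1942 = 17.4709


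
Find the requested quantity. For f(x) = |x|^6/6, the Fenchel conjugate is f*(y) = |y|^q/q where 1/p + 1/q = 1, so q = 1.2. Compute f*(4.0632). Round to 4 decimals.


The conjugate exponent q satisfies 1/p + 1/q = 1.
p = 6, so q = 6/(6 - 1) = 1.2
|y|^q = 4.0632^1.2 = 5.3783
f*(4.0632) = 5.3783 / 1.2 = 4.4819


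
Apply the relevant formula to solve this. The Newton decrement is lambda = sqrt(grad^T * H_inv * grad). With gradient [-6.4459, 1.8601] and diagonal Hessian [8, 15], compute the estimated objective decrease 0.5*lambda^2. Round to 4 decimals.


Step 1: H is diagonal, so H^(-1) * g = [-0.8057, 0.124].
Step 2: g^T H^(-1) g = sum_i g_i^2 / H_ii
  = (-6.4459)^2/8 + (1.8601)^2/15
  = 5.1937 + 0.2307 = 5.4244
Step 3: Objective decrease = 0.5 * g^T H^(-1) g = 2.7122


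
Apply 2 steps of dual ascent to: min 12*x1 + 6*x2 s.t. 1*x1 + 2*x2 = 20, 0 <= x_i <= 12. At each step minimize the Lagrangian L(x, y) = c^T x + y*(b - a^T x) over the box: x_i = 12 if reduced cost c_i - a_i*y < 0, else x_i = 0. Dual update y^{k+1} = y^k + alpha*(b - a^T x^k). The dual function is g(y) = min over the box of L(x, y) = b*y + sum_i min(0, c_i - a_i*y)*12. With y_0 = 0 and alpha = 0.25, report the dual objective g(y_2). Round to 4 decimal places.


Dual ascent for LP: min 12*x1 + 6*x2, 1*x1 + 2*x2 = 20, 0 <= x_i <= 12
Step 1: y^k = 0.0, reduced costs: (12.0, 6.0)
  x^k = (0.0, 0.0), subgradient = b - a^T x = 20.0
  y^{k+1} = 0.0 + 0.25*20.0 = 5.0
Step 2: y^k = 5.0, reduced costs: (7.0, -4.0)
  x^k = (0.0, 12.0), subgradient = b - a^T x = -4.0
  y^{k+1} = 5.0 + 0.25*-4.0 = 4.0
Dual objective at y_2 = 4.0: reduced costs (8.0, -2.0), box minimizer x = (0.0, 12.0)
g(y_2) = b*y + (c1 - a1*y)*x1 + (c2 - a2*y)*x2 = 20*4.0 + 8.0*0.0 + (-2.0)*12.0 = 80.0 + 0.0 - 24.0 = 56.0


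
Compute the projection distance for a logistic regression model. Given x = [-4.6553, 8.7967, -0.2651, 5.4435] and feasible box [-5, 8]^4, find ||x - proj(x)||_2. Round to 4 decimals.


Project each component onto [-5, 8].
clip(-4.6553) = -4.6553, clip(8.7967) = 8.0, clip(-0.2651) = -0.2651, clip(5.4435) = 5.4435
Projection = [-4.6553, 8.0, -0.2651, 5.4435]
Squared diffs: [0.0, 0.6347, 0.0, 0.0]
Distance = sqrt(0.6347) = 0.7967


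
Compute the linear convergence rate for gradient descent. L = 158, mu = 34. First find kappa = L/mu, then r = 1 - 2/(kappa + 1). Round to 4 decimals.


Step 1: Compute the condition number.
kappa = L/mu = 158/34 = 4.6471
Step 2: Compute the convergence rate.
r = 1 - 2/(kappa + 1) = 1 - 2*mu/(L + mu) = (L - mu)/(L + mu) = 124/192 = 0.6458


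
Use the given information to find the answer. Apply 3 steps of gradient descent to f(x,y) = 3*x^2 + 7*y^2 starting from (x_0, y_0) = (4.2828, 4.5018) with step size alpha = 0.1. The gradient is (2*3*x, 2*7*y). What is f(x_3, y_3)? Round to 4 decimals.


Gradient descent on f(x,y) = 3*x^2 + 7*y^2.
Starting point: (4.2828, 4.5018), alpha = 0.1
Step 1: grad_x = 2*3*4.2828 = 25.6968, grad_y = 2*7*4.5018 = 63.0252
  x_1 = 4.2828 - 0.1*25.6968 = 1.7131
  y_1 = 4.5018 - 0.1*63.0252 = -1.8007
Step 2: grad_x = 2*3*1.7131 = 10.2787, grad_y = 2*7*-1.8007 = -25.2101
  x_2 = 1.7131 - 0.1*10.2787 = 0.6852
  y_2 = -1.8007 - 0.1*-25.2101 = 0.7203
Step 3: grad_x = 2*3*0.6852 = 4.1115, grad_y = 2*7*0.7203 = 10.084
  x_3 = 0.6852 - 0.1*4.1115 = 0.2741
  y_3 = 0.7203 - 0.1*10.084 = -0.2881
f(0.2741, -0.2881) = 3*0.2741^2 + 7*(-0.2881)^2 = 0.8065


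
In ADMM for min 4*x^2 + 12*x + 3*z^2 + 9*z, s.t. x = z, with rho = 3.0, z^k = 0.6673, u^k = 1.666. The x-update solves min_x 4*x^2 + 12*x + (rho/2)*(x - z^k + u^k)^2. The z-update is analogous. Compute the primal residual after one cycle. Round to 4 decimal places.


ADMM iteration with rho = 3.0, z^k = 0.6673, u^k = 1.666
Step 1: x-update.
Minimize 4*x^2 + 12*x + (3.0/2)*(x - 0.6673 + 1.666)^2
FOC: (2*4 + 3.0)*x = -12 + 3.0*(0.6673 - 1.666)
x^{k+1} = -1.3633
Step 2: z-update.
Minimize 3*z^2 + 9*z + (3.0/2)*(-1.3633 - z + 1.666)^2
FOC: (2*3 + 3.0)*z = -9 + 3.0*(-1.3633 + 1.666)
z^{k+1} = -0.8991
Step 3: u-update.
u^{k+1} = 1.666 - 1.3633 + 0.8991 = 1.2018
Step 4: Primal residual = |-1.3633 + 0.8991| = 0.4642


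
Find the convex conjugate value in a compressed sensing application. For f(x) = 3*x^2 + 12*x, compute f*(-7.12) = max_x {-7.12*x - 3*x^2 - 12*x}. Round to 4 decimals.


f*(y) = sup_x {y*x - a*x^2 - b*x} = sup_x {(y-b)*x - a*x^2}
FOC: (y - b) - 2a*x = 0 => x* = (y - b)/(2a)
x* = (-7.12 - 12)/(2*3) = -3.1867
f*(-7.12) = (y-b)^2/(4a) = (-7.12 - 12)^2/(4*3)
= 365.5744/12 = 30.4645


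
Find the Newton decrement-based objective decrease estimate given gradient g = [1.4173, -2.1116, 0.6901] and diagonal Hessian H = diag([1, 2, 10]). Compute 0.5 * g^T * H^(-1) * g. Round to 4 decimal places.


Step 1: H is diagonal, so H^(-1) * g = [1.4173, -1.0558, 0.069].
Step 2: g^T H^(-1) g = sum_i g_i^2 / H_ii
  = (1.4173)^2/1 + (-2.1116)^2/2 + (0.6901)^2/10
  = 2.0087 + 2.2294 + 0.0476 = 4.2858
Step 3: Objective decrease = 0.5 * g^T H^(-1) g = 2.1429


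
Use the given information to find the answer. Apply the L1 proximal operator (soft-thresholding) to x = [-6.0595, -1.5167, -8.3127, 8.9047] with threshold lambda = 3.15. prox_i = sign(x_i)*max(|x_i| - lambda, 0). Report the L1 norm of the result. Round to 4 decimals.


Soft-thresholding with lambda = 3.15:
prox(-6.0595) = sign(-6.0595)*max(|-6.0595| - 3.15, 0) = -2.9095
prox(-1.5167) = sign(-1.5167)*max(|-1.5167| - 3.15, 0) = 0.0
prox(-8.3127) = sign(-8.3127)*max(|-8.3127| - 3.15, 0) = -5.1627
prox(8.9047) = sign(8.9047)*max(|8.9047| - 3.15, 0) = 5.7547
prox(x) = [-2.9095, 0.0, -5.1627, 5.7547]
||prox(x)||_1 = 2.9095 + 0.0 + 5.1627 + 5.7547 = 13.8269


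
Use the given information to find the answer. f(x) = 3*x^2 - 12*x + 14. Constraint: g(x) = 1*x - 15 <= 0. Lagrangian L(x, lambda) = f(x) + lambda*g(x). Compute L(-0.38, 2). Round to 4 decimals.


Step 1: Evaluate f(x).
f(-0.38) = 3*(-0.38)^2 - 12*(-0.38) + 14 = 18.9932
Step 2: Evaluate g(x).
g(-0.38) = 1*-0.38 - 15 = -15.38
Step 3: Compute Lagrangian.
L = 18.9932 + 2*-15.38 = -11.7668


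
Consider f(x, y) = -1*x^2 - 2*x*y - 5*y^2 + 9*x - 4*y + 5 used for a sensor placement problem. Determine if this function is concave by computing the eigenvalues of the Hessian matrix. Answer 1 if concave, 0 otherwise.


The Hessian of f(x,y) = -1*x^2 - 2*x*y - 5*y^2 + 9*x - 4*y + 5 is:
H = [[-2, -2], [-2, -10]]
Trace = -2 - 10 = -12
Determinant = -2*-10 - (-2)^2 = 16
Discriminant = (-12)^2 - 4*16 = 80.0
Eigenvalues: lambda_1 = -10.4721, lambda_2 = -1.5279
The function is concave.

1


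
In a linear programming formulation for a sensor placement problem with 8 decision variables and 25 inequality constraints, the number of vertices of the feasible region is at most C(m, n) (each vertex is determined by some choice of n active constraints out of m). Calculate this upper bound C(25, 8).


Each vertex corresponds to some choice of n active constraints out of m, so the number of vertices is at most C(m, n) = m! / (n!(m-n)!).
m = 25, n = 8
Numerator: 25 * 24 * 23 * 22 * 21 * 20 * 19 * 18
Denominator: 8! = 40320
C(25, 8) = 1081575


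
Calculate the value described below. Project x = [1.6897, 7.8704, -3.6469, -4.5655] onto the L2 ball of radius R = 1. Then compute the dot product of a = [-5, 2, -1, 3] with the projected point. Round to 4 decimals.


Step 1: Compute ||x|| (intermediates to 6 decimals).
||x|| = sqrt(1.6897^2 + 7.8704^2 + (-3.6469)^2 + (-4.5655)^2) = 9.946957
Step 2: Project.
Since ||x|| > R, scale = R/||x|| = 1/9.946957 = 0.100533, proj(x) = scale * x
proj(x) = [0.169871, 0.791235, -0.366634, -0.458983]
Step 3: Dot product.
a^T * proj(x) = -5*0.169871 + 2*0.791235 - 1*(-0.366634) + 3*(-0.458983) = -0.2772


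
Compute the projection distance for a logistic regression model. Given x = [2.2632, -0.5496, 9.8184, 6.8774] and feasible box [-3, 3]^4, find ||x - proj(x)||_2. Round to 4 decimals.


Project each component onto [-3, 3].
clip(2.2632) = 2.2632, clip(-0.5496) = -0.5496, clip(9.8184) = 3.0, clip(6.8774) = 3.0
Projection = [2.2632, -0.5496, 3.0, 3.0]
Squared diffs: [0.0, 0.0, 46.4906, 15.0342]
Distance = sqrt(61.5248) = 7.8438


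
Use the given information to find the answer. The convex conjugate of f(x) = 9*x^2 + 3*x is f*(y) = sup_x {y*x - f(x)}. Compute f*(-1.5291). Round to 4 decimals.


f*(y) = sup_x {y*x - a*x^2 - b*x} = sup_x {(y-b)*x - a*x^2}
FOC: (y - b) - 2a*x = 0 => x* = (y - b)/(2a)
x* = (-1.5291 - 3)/(2*9) = -0.2516
f*(-1.5291) = (y-b)^2/(4a) = (-1.5291 - 3)^2/(4*9)
= 20.5127/36 = 0.5698


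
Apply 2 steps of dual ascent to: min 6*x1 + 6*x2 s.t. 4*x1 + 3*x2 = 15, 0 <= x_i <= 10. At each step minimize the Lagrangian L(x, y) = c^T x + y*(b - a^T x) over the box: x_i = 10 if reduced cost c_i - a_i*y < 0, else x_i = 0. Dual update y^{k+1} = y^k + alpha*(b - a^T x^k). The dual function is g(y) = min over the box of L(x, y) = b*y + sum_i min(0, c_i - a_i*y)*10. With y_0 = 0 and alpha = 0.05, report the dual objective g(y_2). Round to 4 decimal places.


Dual ascent for LP: min 6*x1 + 6*x2, 4*x1 + 3*x2 = 15, 0 <= x_i <= 10
Step 1: y^k = 0.0, reduced costs: (6.0, 6.0)
  x^k = (0.0, 0.0), subgradient = b - a^T x = 15.0
  y^{k+1} = 0.0 + 0.05*15.0 = 0.75
Step 2: y^k = 0.75, reduced costs: (3.0, 3.75)
  x^k = (0.0, 0.0), subgradient = b - a^T x = 15.0
  y^{k+1} = 0.75 + 0.05*15.0 = 1.5
Dual objective at y_2 = 1.5: reduced costs (0.0, 1.5), box minimizer x = (0.0, 0.0)
g(y_2) = b*y + (c1 - a1*y)*x1 + (c2 - a2*y)*x2 = 15*1.5 + 0.0*0.0 + 1.5*0.0 = 22.5 + 0.0 + 0.0 = 22.5


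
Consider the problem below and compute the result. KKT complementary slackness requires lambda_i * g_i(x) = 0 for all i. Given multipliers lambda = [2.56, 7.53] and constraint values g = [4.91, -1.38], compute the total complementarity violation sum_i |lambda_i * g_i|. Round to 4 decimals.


KKT complementary slackness check:
lambda_1 * g_1 = 2.56 * 4.91 = 12.5696
lambda_2 * g_2 = 7.53 * -1.38 = -10.3914
Total violation = 12.5696 + 10.3914 = 22.961
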